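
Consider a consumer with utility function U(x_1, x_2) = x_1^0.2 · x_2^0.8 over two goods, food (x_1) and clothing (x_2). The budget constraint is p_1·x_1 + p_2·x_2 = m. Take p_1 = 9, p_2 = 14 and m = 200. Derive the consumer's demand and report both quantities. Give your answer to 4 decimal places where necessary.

Tangency: MRS = (1/4)·x_2/x_1 = p_1/p_2.
So 0.2·p_2·x_2 = 0.8·p_1·x_1; combined with the budget, a share 0.2 of income goes to x_1.
Demand: x_1*(p_1,p_2,m) = 0.2·m/p_1 and x_2* = 0.8·m/p_2.
At p_1=9, p_2=14, m=200: x_1* = 0.2·200/9 = 4.4444, x_2* = 11.4286.

x_1* = 4.4444, x_2* = 11.4286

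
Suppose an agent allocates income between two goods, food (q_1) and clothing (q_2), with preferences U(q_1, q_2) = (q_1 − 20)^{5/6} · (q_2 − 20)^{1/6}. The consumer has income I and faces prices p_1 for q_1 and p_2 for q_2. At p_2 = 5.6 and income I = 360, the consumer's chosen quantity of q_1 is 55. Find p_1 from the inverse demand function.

p_1 = 4

MRS = 5·(q_2−20)/(q_1−20). Tangency with p_1/p_2 gives q_2−20 = (1/5)·(p_1/p_2)·(q_1−20).
After buying the subsistence bundle (20, 20), a share 5/6 of the remaining income goes to q_1: q_1* = 20 + 5/6·(I − 20p_1 − 20p_2)/p_1.
Set q_1* = 55 in the demand function and solve for p_1: p_1 = 4.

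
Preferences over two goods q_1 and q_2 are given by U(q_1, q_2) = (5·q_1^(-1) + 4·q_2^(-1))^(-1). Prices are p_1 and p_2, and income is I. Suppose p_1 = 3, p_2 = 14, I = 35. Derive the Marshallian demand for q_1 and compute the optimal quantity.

q_1* = 3.9788

From the CES first-order condition, (5/4)·(q_2/q_1)^(2) = p_1/p_2.
Hence q_2/q_1 = ((4/5)·p_1/p_2)^(1/(2)), i.e. raised to the 0.5 power.
Substitute q_2 = (q_2/q_1)·q_1 into the budget: q_1* = I/(p_1 + p_2·(q_2/q_1)).
Numerically q_2/q_1 = 0.414039, so q_1* = 35/(3 + 14·0.414039) = 3.9788.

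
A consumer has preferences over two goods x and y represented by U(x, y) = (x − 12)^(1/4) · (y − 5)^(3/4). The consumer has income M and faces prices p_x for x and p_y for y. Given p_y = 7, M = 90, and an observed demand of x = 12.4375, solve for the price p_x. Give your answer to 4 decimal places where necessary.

p_x = 4

MRS = (1/3)·(y−5)/(x−12). Tangency with p_x/p_y gives y−5 = 3·(p_x/p_y)·(x−12).
After buying the subsistence bundle (12, 5), a share 0.25 of the remaining income goes to x: x* = 12 + 0.25·(M − 12p_x − 5p_y)/p_x.
Set x* = 12.4375 in the demand function and solve for p_x: p_x = 4.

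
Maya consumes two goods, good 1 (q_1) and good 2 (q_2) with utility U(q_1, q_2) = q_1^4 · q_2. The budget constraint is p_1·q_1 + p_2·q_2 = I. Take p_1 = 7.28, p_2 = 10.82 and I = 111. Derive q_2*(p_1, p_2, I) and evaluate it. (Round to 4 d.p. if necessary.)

Demand: q_1*(p_1,p_2,I) = 0.8·I/p_1 and q_2* = 0.2·I/p_2.
At p_1=7.28, p_2=10.82, I=111: q_2* = 0.2·111/10.82 = 2.0518.

q_2* = 2.0518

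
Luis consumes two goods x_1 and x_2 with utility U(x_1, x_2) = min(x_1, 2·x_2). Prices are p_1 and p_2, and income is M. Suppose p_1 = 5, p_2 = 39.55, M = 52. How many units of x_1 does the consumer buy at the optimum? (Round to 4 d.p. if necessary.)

With perfect complements, no substitution: consume in ratio x_1:x_2 = 2:1.
Budget: p_1·x_1 + p_2·(1/2)·x_1 = M, so (2·p_1 + p_2)·x_1 = 2·M.
Demand: x_1*(p_1,p_2,M) = 2·M/(2·p_1 + p_2), x_2* = M/(2·p_1 + p_2).
Here 2·5 + 39.55 = 49.55, giving x_1* = 2.0989.

x_1* = 2.0989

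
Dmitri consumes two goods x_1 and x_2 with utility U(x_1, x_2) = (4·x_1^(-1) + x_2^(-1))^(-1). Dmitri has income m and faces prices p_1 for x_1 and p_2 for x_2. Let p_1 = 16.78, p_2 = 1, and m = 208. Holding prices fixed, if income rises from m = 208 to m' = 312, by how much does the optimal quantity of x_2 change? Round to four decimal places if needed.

Δx_2* = 11.3133

Substitute x_2 = (x_2/x_1)·x_1 into the budget: x_1* = m/(p_1 + p_2·(x_2/x_1)).
Numerically x_2/x_1 = 2.04817, so x_1* = 208/(16.78 + 1·2.04817) = 11.0473 and x_2* = 2.04817·11.0473 = 22.6267.
At m' = 312: x_2* = 33.94. Change: 33.94 − 22.6267 = 11.3133.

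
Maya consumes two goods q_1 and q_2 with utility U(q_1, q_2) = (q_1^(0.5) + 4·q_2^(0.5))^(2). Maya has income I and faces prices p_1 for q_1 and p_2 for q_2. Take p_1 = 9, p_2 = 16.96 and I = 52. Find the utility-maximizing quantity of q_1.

MU_q_1 ∝ q_1^(-0.5), MU_q_2 ∝ 4·q_2^(-0.5), so MRS = (1/4)·(q_2/q_1)^(0.5) = p_1/p_2.
Hence q_2/q_1 = (4·p_1/p_2)^(1/(0.5)), i.e. raised to the 2 power.
With the ratio pinned down, the budget gives q_1* = I/(p_1 + p_2·(q_2/q_1)) and q_2* = (q_2/q_1)·q_1*.
Numerically q_2/q_1 = 4.505607, so q_1* = 52/(9 + 16.96·4.505607) = 0.6088.

q_1* = 0.6088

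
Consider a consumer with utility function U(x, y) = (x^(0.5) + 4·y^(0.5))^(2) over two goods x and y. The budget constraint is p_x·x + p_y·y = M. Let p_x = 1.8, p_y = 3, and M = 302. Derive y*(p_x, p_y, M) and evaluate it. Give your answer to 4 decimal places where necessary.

MRS = MU_x/MU_y = (1/4)·(y/x)^(0.5). Set equal to p_x/p_y.
Hence y/x = (4·p_x/p_y)^(1/(0.5)), i.e. raised to the 2 power.
With the ratio pinned down, the budget gives x* = M/(p_x + p_y·(y/x)) and y* = (y/x)·x*.
Numerically y/x = 5.76, so x* = 302/(1.8 + 3·5.76) = 15.8281 and y* = 5.76·15.8281 = 91.1698.

y* = 91.1698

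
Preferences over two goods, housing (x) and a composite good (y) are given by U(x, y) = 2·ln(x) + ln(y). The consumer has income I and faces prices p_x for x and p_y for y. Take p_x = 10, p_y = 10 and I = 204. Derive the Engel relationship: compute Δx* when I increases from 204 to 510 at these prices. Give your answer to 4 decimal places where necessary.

Tangency: MRS = 2·y/x = p_x/p_y.
So 2·p_y·y = p_x·x; combined with the budget, a share 2/3 of income goes to x.
Demand: x*(p_x,p_y,I) = 2/3·I/p_x and y* = 1/3·I/p_y.
At p_x=10, p_y=10, I=204: x* = 2/3·204/10 = 13.6.
At I' = 510: x* = 34. Change: 34 − 13.6 = 20.4.

Δx* = 20.4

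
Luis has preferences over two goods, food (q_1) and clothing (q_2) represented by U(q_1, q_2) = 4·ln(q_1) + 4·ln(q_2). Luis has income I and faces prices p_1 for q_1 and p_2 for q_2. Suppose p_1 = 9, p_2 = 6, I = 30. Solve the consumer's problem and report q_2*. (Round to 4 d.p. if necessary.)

The MRS is q_2/q_1. Set MRS = p_1/p_2.
So 4·p_2·q_2 = 4·p_1·q_1; combined with the budget, a share 0.5 of income goes to q_1.
Demand: q_1*(p_1,p_2,I) = 0.5·I/p_1 and q_2* = 0.5·I/p_2.
At p_1=9, p_2=6, I=30: q_2* = 0.5·30/6 = 2.5.

q_2* = 2.5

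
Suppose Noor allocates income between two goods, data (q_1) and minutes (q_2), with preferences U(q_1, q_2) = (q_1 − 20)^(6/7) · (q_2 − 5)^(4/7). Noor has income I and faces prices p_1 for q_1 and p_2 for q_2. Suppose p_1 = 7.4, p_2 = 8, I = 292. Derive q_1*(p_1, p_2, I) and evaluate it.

This is Cobb-Douglas in (q_1−20, q_2−5): tangency gives 6/7·p_2·(q_2−5) = 4/7·p_1·(q_1−20).
Substituting into the budget: q_1* = 20 + 0.6·(I − 20·p_1 − 5·p_2)/p_1, and q_2* = 5 + 0.4·(…)/p_2.
Discretionary income = 292 − 20·7.4 − 5·8 = 104; q_1* = 20 + 0.6·104/7.4 = 28.4324.

q_1* = 28.4324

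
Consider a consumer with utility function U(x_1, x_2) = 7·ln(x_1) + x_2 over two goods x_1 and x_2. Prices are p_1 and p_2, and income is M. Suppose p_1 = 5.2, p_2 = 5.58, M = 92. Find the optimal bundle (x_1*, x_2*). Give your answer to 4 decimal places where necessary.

Set MRS = p_1/p_2: (7/x_1)/1 = p_1/p_2.
So x_1*(p_1,p_2) = 7·p_2/p_1, independent of income; and x_2* = (M − 7·p_2)/p_2.
At the given prices: x_1* = 7·5.58/5.2 = 7.5115, and x_2* = 9.4875.

x_1* = 7.5115, x_2* = 9.4875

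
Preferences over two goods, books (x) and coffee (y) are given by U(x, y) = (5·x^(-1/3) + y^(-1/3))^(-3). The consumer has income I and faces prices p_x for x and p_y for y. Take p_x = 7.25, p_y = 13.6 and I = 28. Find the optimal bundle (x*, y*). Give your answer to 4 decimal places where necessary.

x* = 2.8608, y* = 0.5338

From the CES first-order condition, 5·(y/x)^(4/3) = p_x/p_y.
Solve for the ratio: y/x = [(1/5)·p_x/p_y]^(0.75).
Substitute y = (y/x)·x into the budget: x* = I/(p_x + p_y·(y/x)).
Numerically y/x = 0.186583, so x* = 28/(7.25 + 13.6·0.186583) = 2.8608 and y* = 0.186583·2.8608 = 0.5338.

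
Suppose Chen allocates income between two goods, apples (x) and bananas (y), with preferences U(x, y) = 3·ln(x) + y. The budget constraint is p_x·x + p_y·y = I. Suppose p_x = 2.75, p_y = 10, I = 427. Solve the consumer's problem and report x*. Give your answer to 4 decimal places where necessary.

x* = 10.9091

At the given prices: x* = 3·10/2.75 = 10.9091.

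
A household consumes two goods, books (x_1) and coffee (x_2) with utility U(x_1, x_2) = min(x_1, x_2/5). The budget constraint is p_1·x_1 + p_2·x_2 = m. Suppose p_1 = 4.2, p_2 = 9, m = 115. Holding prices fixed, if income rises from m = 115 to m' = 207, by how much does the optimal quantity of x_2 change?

Leontief preferences: the optimum is at the kink where x_1/1 = x_2/5, i.e. x_2 = 5·x_1.
Budget: p_1·x_1 + p_2·5·x_1 = m, so (p_1 + 5·p_2)·x_1 = m.
Demand: x_1*(p_1,p_2,m) = m/(p_1 + 5·p_2), x_2* = 5·m/(p_1 + 5·p_2).
Here 4.2 + 5·9 = 49.2, giving x_2* = 11.687.
At m' = 207: x_2* = 21.0366. Change: 21.0366 − 11.687 = 9.3496.

Δx_2* = 9.3496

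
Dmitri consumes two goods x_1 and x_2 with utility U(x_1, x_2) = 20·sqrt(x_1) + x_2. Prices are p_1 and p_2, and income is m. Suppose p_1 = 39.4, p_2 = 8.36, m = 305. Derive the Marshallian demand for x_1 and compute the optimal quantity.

Thus x_1* = (10·p_2/p_1)² — independent of m — with the rest of income spent on x_2.
Plugging in: x_1* = (10·8.36/39.4)² = 4.5022.

x_1* = 4.5022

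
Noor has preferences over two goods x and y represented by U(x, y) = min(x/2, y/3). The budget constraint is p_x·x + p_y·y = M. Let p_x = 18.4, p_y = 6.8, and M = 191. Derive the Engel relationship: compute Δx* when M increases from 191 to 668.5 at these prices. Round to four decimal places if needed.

Δx* = 16.6958

With perfect complements, no substitution: consume in ratio x:y = 2:3.
Budget: p_x·x + p_y·(3/2)·x = M, so (2·p_x + 3·p_y)·x = 2·M.
Demand: x*(p_x,p_y,M) = 2·M/(2·p_x + 3·p_y), y* = 3·M/(2·p_x + 3·p_y).
Here 2·18.4 + 3·6.8 = 57.2, giving x* = 6.6783.
At M' = 668.5: x* = 23.3741. Change: 23.3741 − 6.6783 = 16.6958.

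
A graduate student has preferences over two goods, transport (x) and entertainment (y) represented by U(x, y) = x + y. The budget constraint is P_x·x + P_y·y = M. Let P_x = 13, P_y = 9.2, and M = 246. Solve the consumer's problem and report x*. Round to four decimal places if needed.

Perfect substitutes: compare marginal utility per dollar. 1/P_x vs 1/P_y → 0.0769 vs 0.1087.
y gives more utility per dollar, so spend all income on y: y* = M/P_y, x* = 0.
Numerically: x* = 0, y* = 26.7391.

x* = 0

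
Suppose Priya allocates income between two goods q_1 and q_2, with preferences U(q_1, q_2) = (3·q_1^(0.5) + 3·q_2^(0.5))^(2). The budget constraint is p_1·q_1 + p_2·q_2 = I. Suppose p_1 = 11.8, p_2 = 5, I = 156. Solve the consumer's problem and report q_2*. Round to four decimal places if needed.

q_2* = 21.9143

Substitute q_2 = (q_2/q_1)·q_1 into the budget: q_1* = I/(p_1 + p_2·(q_2/q_1)).
Numerically q_2/q_1 = 5.5696, so q_1* = 156/(11.8 + 5·5.5696) = 3.9346 and q_2* = 5.5696·3.9346 = 21.9143.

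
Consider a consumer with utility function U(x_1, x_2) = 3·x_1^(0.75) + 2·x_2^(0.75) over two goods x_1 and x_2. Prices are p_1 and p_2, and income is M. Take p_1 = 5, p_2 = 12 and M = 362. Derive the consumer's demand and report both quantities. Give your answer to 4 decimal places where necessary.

x_1* = 71.3801, x_2* = 0.425

Substitute x_2 = (x_2/x_1)·x_1 into the budget: x_1* = M/(p_1 + p_2·(x_2/x_1)).
Numerically x_2/x_1 = 0.005954, so x_1* = 362/(5 + 12·0.005954) = 71.3801 and x_2* = 0.005954·71.3801 = 0.425.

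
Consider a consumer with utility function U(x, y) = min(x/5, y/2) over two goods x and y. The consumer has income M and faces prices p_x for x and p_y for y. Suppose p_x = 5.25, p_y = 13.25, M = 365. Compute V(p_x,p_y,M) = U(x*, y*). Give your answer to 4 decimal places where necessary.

Demand: x*(p_x,p_y,M) = 5·M/(5·p_x + 2·p_y), y* = 2·M/(5·p_x + 2·p_y).
Here 5·5.25 + 2·13.25 = 52.75, giving x* = 34.5972 and y* = 13.8389.
Utility at the optimum: U(34.5972, 13.8389) = 6.9194.

V = 6.9194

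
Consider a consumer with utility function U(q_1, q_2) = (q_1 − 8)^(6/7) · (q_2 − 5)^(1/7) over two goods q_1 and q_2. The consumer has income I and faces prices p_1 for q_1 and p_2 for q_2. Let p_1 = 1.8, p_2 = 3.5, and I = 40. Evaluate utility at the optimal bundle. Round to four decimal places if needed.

MRS = 6·(q_2−5)/(q_1−8). Tangency with p_1/p_2 gives q_2−5 = (1/6)·(p_1/p_2)·(q_1−8).
Substituting into the budget: q_1* = 8 + 6/7·(I − 8·p_1 − 5·p_2)/p_1, and q_2* = 5 + 1/7·(…)/p_2.
Discretionary income = 40 − 8·1.8 − 5·3.5 = 8.1; q_1* = 8 + 6/7·8.1/1.8 = 11.8571; q_2* = 5 + 1/7·8.1/3.5 = 5.3306.
Utility at the optimum: U(11.8571, 5.3306) = 2.7155.

V = 2.7155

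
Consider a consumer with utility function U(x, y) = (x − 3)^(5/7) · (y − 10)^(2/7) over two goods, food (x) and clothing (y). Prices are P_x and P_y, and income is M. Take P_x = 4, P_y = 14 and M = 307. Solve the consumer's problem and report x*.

After buying the subsistence bundle (3, 10), a share 5/7 of the remaining income goes to x: x* = 3 + 5/7·(M − 3P_x − 10P_y)/P_x.
Discretionary income = 307 − 3·4 − 10·14 = 155; x* = 3 + 5/7·155/4 = 30.6786.

x* = 30.6786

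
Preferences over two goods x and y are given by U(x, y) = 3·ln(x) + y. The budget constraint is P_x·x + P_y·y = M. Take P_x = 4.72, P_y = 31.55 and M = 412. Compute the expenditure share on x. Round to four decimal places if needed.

So x*(P_x,P_y) = 3·P_y/P_x, independent of income; and y* = (M − 3·P_y)/P_y.
At the given prices: x* = 3·31.55/4.72 = 20.053, and y* = 10.0586.
Expenditure on x: 4.72·20.053 = 94.65; share = 0.2297.

share on x = 0.2297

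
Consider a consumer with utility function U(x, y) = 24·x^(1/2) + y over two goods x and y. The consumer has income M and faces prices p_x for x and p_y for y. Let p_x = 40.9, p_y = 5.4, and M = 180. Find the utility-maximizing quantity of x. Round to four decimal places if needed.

Thus x* = (12·p_y/p_x)² — independent of M — with the rest of income spent on y.
Plugging in: x* = (12·5.4/40.9)² = 2.5102.

x* = 2.5102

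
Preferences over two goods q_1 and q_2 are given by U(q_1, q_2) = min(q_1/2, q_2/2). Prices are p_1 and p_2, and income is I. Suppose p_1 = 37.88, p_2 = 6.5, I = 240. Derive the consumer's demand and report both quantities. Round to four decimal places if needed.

q_1* = 5.4078, q_2* = 5.4078

With perfect complements, no substitution: consume in ratio q_1:q_2 = 2:2.
Budget: p_1·q_1 + p_2·q_1 = I, so (2·p_1 + 2·p_2)·q_1 = 2·I.
Demand: q_1*(p_1,p_2,I) = 2·I/(2·p_1 + 2·p_2), q_2* = 2·I/(2·p_1 + 2·p_2).
Here 2·37.88 + 2·6.5 = 88.76, giving q_1* = 5.4078 and q_2* = 5.4078.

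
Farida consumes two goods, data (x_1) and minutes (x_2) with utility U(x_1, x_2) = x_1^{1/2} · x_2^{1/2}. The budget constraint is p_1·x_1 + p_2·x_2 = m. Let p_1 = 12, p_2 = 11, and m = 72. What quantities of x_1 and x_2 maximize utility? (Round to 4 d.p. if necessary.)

Tangency: MRS = x_2/x_1 = p_1/p_2.
So 0.5·p_2·x_2 = 0.5·p_1·x_1; combined with the budget, a share 0.5 of income goes to x_1.
Demand: x_1*(p_1,p_2,m) = 0.5·m/p_1 and x_2* = 0.5·m/p_2.
At p_1=12, p_2=11, m=72: x_1* = 0.5·72/12 = 3, x_2* = 3.2727.

x_1* = 3, x_2* = 3.2727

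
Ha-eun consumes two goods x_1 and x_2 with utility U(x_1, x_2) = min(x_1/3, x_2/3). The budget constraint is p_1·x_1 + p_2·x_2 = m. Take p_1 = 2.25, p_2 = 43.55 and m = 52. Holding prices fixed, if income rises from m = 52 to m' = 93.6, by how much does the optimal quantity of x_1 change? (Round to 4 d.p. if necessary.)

Δx_1* = 0.9083

Leontief preferences: the optimum is at the kink where x_1/3 = x_2/3, i.e. x_2 = x_1.
Budget: p_1·x_1 + p_2·x_1 = m, so (3·p_1 + 3·p_2)·x_1 = 3·m.
Demand: x_1*(p_1,p_2,m) = 3·m/(3·p_1 + 3·p_2), x_2* = 3·m/(3·p_1 + 3·p_2).
Here 3·2.25 + 3·43.55 = 137.4, giving x_1* = 1.1354.
At m' = 93.6: x_1* = 2.0437. Change: 2.0437 − 1.1354 = 0.9083.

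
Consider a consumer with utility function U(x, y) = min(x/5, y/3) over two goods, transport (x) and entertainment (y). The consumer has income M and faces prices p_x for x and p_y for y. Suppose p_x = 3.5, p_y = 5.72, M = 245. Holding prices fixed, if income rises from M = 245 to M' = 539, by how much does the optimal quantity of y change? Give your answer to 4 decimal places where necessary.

With perfect complements, no substitution: consume in ratio x:y = 5:3.
Budget: p_x·x + p_y·(3/5)·x = M, so (5·p_x + 3·p_y)·x = 5·M.
Demand: x*(p_x,p_y,M) = 5·M/(5·p_x + 3·p_y), y* = 3·M/(5·p_x + 3·p_y).
Here 5·3.5 + 3·5.72 = 34.66, giving y* = 21.206.
At M' = 539: y* = 46.6532. Change: 46.6532 − 21.206 = 25.4472.

Δy* = 25.4472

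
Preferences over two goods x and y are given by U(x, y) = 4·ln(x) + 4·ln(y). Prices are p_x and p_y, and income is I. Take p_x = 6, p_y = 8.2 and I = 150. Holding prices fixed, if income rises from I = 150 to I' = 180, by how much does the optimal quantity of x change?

Demand: x*(p_x,p_y,I) = 0.5·I/p_x and y* = 0.5·I/p_y.
At p_x=6, p_y=8.2, I=150: x* = 0.5·150/6 = 12.5.
At I' = 180: x* = 15. Change: 15 − 12.5 = 2.5.

Δx* = 2.5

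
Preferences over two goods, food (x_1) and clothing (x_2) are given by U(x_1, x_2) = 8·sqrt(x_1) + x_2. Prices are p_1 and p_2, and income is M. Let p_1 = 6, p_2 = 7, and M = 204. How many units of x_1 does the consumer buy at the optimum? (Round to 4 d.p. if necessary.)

Thus x_1* = (4·p_2/p_1)² — independent of M — with the rest of income spent on x_2.
Plugging in: x_1* = (4·7/6)² = 21.7778.

x_1* = 21.7778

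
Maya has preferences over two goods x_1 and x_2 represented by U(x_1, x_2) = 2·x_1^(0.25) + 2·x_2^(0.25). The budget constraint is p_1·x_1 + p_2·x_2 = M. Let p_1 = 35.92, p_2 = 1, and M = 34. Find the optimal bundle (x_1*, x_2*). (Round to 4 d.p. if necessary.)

x_1* = 0.2202, x_2* = 26.0921

From the CES first-order condition, (x_2/x_1)^(0.75) = p_1/p_2.
Hence x_2/x_1 = (p_1/p_2)^(1/(0.75)), i.e. raised to the 4/3 power.
Substitute x_2 = (x_2/x_1)·x_1 into the budget: x_1* = M/(p_1 + p_2·(x_2/x_1)).
Numerically x_2/x_1 = 118.517306, so x_1* = 34/(35.92 + 1·118.517306) = 0.2202 and x_2* = 118.517306·0.2202 = 26.0921.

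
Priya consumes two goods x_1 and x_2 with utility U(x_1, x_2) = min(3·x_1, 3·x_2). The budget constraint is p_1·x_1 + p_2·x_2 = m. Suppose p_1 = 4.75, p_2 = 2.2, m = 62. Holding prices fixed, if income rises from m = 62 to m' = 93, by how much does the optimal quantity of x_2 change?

With perfect complements, no substitution: consume in ratio x_1:x_2 = 3:3.
Budget: p_1·x_1 + p_2·x_1 = m, so (3·p_1 + 3·p_2)·x_1 = 3·m.
Demand: x_1*(p_1,p_2,m) = 3·m/(3·p_1 + 3·p_2), x_2* = 3·m/(3·p_1 + 3·p_2).
Here 3·4.75 + 3·2.2 = 20.85, giving x_2* = 8.9209.
At m' = 93: x_2* = 13.3813. Change: 13.3813 − 8.9209 = 4.4604.

Δx_2* = 4.4604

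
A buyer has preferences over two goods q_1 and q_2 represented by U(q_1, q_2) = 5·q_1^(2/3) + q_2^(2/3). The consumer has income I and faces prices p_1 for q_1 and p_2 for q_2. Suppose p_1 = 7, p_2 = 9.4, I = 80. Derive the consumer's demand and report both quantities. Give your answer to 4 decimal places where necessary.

q_1* = 11.3781, q_2* = 0.0376

MRS = MU_q_1/MU_q_2 = 5·(q_2/q_1)^(1/3). Set equal to p_1/p_2.
Hence q_2/q_1 = ((1/5)·p_1/p_2)^(1/(1/3)), i.e. raised to the 3 power.
Substitute q_2 = (q_2/q_1)·q_1 into the budget: q_1* = I/(p_1 + p_2·(q_2/q_1)).
Numerically q_2/q_1 = 0.003304, so q_1* = 80/(7 + 9.4·0.003304) = 11.3781 and q_2* = 0.003304·11.3781 = 0.0376.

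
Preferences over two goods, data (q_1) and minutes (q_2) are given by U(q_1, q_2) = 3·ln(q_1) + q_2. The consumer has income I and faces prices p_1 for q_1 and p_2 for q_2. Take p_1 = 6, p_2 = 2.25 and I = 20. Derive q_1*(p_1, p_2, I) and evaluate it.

q_1* = 1.125

At the given prices: q_1* = 3·2.25/6 = 1.125.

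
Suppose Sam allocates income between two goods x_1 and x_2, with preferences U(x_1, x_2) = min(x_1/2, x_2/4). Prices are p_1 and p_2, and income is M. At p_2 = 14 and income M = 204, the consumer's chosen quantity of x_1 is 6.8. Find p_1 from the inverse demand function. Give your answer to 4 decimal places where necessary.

With perfect complements, no substitution: consume in ratio x_1:x_2 = 2:4.
Budget: p_1·x_1 + p_2·2·x_1 = M, so (2·p_1 + 4·p_2)·x_1 = 2·M.
Demand: x_1*(p_1,p_2,M) = 2·M/(2·p_1 + 4·p_2), x_2* = 4·M/(2·p_1 + 4·p_2).
Set x_1* = 6.8 in the demand function and solve for p_1: p_1 = 2.

p_1 = 2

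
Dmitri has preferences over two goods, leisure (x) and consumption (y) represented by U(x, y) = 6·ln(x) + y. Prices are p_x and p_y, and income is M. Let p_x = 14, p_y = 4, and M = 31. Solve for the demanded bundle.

x* = 1.7143, y* = 1.75

So x*(p_x,p_y) = 6·p_y/p_x, independent of income; and y* = (M − 6·p_y)/p_y.
At the given prices: x* = 6·4/14 = 1.7143, and y* = 1.75.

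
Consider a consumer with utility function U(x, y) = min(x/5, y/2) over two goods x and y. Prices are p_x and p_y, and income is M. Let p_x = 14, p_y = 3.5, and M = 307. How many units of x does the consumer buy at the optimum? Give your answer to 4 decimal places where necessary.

x* = 19.9351

With perfect complements, no substitution: consume in ratio x:y = 5:2.
Budget: p_x·x + p_y·(2/5)·x = M, so (5·p_x + 2·p_y)·x = 5·M.
Demand: x*(p_x,p_y,M) = 5·M/(5·p_x + 2·p_y), y* = 2·M/(5·p_x + 2·p_y).
Here 5·14 + 2·3.5 = 77, giving x* = 19.9351.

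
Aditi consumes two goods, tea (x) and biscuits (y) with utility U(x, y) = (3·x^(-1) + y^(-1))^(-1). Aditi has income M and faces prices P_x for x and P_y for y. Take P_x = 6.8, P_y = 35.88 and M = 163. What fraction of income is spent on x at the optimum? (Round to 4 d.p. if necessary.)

From the CES first-order condition, 3·(y/x)^(2) = P_x/P_y.
Solve for the ratio: y/x = [(1/3)·P_x/P_y]^(0.5).
With the ratio pinned down, the budget gives x* = M/(P_x + P_y·(y/x)) and y* = (y/x)·x*.
Numerically y/x = 0.251343, so x* = 163/(6.8 + 35.88·0.251343) = 10.3046 and y* = 0.251343·10.3046 = 2.59.
Expenditure on x: 6.8·10.3046 = 70.0712; share = 0.4299.

share on x = 0.4299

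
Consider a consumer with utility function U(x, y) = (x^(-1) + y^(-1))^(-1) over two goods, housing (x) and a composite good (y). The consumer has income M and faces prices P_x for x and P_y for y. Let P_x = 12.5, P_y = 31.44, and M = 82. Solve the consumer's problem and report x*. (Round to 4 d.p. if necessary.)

MRS = MU_x/MU_y = (y/x)^(2). Set equal to P_x/P_y.
Hence y/x = (P_x/P_y)^(1/(2)), i.e. raised to the 0.5 power.
Substitute y = (y/x)·x into the budget: x* = M/(P_x + P_y·(y/x)).
Numerically y/x = 0.630542, so x* = 82/(12.5 + 31.44·0.630542) = 2.5368.

x* = 2.5368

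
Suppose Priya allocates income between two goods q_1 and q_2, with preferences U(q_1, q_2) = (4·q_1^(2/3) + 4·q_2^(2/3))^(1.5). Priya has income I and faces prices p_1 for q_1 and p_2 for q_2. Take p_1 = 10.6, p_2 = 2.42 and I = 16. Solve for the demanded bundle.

From the CES first-order condition, (q_2/q_1)^(1/3) = p_1/p_2.
Solve for the ratio: q_2/q_1 = [p_1/p_2]^(3).
With the ratio pinned down, the budget gives q_1* = I/(p_1 + p_2·(q_2/q_1)) and q_2* = (q_2/q_1)·q_1*.
Numerically q_2/q_1 = 84.037185, so q_1* = 16/(10.6 + 2.42·84.037185) = 0.0748 and q_2* = 84.037185·0.0748 = 6.284.

q_1* = 0.0748, q_2* = 6.284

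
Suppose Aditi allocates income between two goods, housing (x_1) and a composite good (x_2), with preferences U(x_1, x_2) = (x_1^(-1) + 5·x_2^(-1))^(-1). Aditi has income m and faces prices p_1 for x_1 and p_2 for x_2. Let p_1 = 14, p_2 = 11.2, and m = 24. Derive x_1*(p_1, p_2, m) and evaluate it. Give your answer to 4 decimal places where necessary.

MU_x_1 ∝ x_1^(-2), MU_x_2 ∝ 5·x_2^(-2), so MRS = (1/5)·(x_2/x_1)^(2) = p_1/p_2.
Hence x_2/x_1 = (5·p_1/p_2)^(1/(2)), i.e. raised to the 0.5 power.
With the ratio pinned down, the budget gives x_1* = m/(p_1 + p_2·(x_2/x_1)) and x_2* = (x_2/x_1)·x_1*.
Numerically x_2/x_1 = 2.5, so x_1* = 24/(14 + 11.2·2.5) = 0.5714.

x_1* = 0.5714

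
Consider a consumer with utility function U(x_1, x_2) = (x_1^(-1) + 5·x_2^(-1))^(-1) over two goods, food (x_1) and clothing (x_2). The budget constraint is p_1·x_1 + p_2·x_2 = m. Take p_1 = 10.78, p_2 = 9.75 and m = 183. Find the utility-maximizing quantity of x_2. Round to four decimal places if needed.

x_2* = 12.7661

Substitute x_2 = (x_2/x_1)·x_1 into the budget: x_1* = m/(p_1 + p_2·(x_2/x_1)).
Numerically x_2/x_1 = 2.351214, so x_1* = 183/(10.78 + 9.75·2.351214) = 5.4296 and x_2* = 2.351214·5.4296 = 12.7661.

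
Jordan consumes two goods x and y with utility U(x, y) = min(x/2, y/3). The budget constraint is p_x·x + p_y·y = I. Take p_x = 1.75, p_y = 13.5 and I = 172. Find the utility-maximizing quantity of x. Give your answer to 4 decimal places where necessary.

x* = 7.8182

With perfect complements, no substitution: consume in ratio x:y = 2:3.
Budget: p_x·x + p_y·(3/2)·x = I, so (2·p_x + 3·p_y)·x = 2·I.
Demand: x*(p_x,p_y,I) = 2·I/(2·p_x + 3·p_y), y* = 3·I/(2·p_x + 3·p_y).
Here 2·1.75 + 3·13.5 = 44, giving x* = 7.8182.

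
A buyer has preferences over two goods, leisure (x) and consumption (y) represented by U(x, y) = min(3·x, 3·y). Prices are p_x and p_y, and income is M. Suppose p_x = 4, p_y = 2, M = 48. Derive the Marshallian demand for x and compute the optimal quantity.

x* = 8

Here 3·4 + 3·2 = 18, giving x* = 8.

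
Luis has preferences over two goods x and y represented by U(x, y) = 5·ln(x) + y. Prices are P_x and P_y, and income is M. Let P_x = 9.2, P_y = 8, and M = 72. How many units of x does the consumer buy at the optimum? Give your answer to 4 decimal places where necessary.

MU_x = 5/x, MU_y = 1. Tangency: 5/x = P_x/P_y.
So x*(P_x,P_y) = 5·P_y/P_x, independent of income; and y* = (M − 5·P_y)/P_y.
At the given prices: x* = 5·8/9.2 = 4.3478.

x* = 4.3478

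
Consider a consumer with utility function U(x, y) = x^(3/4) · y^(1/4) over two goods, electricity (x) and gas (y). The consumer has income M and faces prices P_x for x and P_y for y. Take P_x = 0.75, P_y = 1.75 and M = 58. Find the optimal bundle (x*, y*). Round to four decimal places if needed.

Tangency: MRS = 3·y/x = P_x/P_y.
Rearranging, P_y·y = (1/3)·P_x·x. Substituting into the budget gives P_x·x·(1 + (1/3)) = M.
Demand: x*(P_x,P_y,M) = 0.75·M/P_x and y* = 0.25·M/P_y.
At P_x=0.75, P_y=1.75, M=58: x* = 0.75·58/0.75 = 58, y* = 8.2857.

x* = 58, y* = 8.2857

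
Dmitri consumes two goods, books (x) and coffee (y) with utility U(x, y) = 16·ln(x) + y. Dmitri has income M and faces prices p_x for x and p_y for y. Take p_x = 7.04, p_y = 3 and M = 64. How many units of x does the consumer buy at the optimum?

Set MRS = p_x/p_y: (16/x)/1 = p_x/p_y.
So x*(p_x,p_y) = 16·p_y/p_x, independent of income; and y* = (M − 16·p_y)/p_y.
At the given prices: x* = 16·3/7.04 = 6.8182.

x* = 6.8182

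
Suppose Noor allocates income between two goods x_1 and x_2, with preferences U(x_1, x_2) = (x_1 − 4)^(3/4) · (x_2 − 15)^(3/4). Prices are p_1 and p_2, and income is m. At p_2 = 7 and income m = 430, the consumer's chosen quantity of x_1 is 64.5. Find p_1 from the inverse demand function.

p_1 = 2.6

Let x_1' = x_1−4, x_2' = x_2−15. MRS = x_2'/x_1' = p_1/p_2.
Substituting into the budget: x_1* = 4 + 0.5·(m − 4·p_1 − 15·p_2)/p_1, and x_2* = 15 + 0.5·(…)/p_2.
Set x_1* = 64.5 in the demand function and solve for p_1: p_1 = 2.6.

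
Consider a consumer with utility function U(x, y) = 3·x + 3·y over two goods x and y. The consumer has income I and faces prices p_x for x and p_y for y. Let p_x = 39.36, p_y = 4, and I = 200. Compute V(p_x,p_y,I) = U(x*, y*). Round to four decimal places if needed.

Perfect substitutes: compare marginal utility per dollar. 3/p_x vs 3/p_y → 0.0762 vs 0.75.
y gives more utility per dollar, so spend all income on y: y* = I/p_y, x* = 0.
Numerically: x* = 0, y* = 50.
Utility at the optimum: U(0, 50) = 150.

V = 150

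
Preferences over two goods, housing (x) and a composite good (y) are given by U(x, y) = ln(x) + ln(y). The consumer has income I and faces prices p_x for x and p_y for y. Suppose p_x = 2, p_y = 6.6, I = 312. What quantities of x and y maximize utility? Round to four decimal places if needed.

x* = 78, y* = 23.6364

At p_x=2, p_y=6.6, I=312: x* = 0.5·312/2 = 78, y* = 23.6364.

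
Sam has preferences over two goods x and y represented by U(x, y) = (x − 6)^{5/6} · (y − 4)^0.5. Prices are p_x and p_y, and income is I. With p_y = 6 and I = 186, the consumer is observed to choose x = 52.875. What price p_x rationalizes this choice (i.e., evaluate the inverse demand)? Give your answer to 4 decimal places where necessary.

Let x' = x−6, y' = y−4. MRS = (5/3)·y'/x' = p_x/p_y.
Substituting into the budget: x* = 6 + 0.625·(I − 6·p_x − 4·p_y)/p_x, and y* = 4 + 0.375·(…)/p_y.
Set x* = 52.875 in the demand function and solve for p_x: p_x = 2.

p_x = 2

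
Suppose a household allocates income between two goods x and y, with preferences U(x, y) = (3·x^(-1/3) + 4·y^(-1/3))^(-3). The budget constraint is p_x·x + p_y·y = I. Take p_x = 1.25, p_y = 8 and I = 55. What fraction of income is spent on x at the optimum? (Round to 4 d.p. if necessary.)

share on x = 0.3363

From the CES first-order condition, (3/4)·(y/x)^(4/3) = p_x/p_y.
Solve for the ratio: y/x = [(4/3)·p_x/p_y]^(0.75).
Substitute y = (y/x)·x into the budget: x* = I/(p_x + p_y·(y/x)).
Numerically y/x = 0.308368, so x* = 55/(1.25 + 8·0.308368) = 14.7971 and y* = 0.308368·14.7971 = 4.563.
Expenditure on x: 1.25·14.7971 = 18.4964; share = 0.3363.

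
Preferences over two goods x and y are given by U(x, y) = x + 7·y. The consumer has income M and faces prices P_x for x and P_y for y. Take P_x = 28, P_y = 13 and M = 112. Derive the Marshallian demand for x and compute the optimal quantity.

Numerically: x* = 0, y* = 8.6154.

x* = 0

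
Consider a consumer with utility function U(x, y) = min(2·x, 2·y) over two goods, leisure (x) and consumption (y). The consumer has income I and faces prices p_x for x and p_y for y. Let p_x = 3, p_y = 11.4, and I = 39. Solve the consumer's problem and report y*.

y* = 2.7083

Leontief preferences: the optimum is at the kink where x/2 = y/2, i.e. y = x.
Budget: p_x·x + p_y·x = I, so (2·p_x + 2·p_y)·x = 2·I.
Demand: x*(p_x,p_y,I) = 2·I/(2·p_x + 2·p_y), y* = 2·I/(2·p_x + 2·p_y).
Here 2·3 + 2·11.4 = 28.8, giving y* = 2.7083.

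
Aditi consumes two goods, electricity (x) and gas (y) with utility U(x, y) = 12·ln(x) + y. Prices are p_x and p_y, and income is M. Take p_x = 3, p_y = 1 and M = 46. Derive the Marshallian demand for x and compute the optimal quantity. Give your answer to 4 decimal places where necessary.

x* = 4

So x*(p_x,p_y) = 12·p_y/p_x, independent of income; and y* = (M − 12·p_y)/p_y.
At the given prices: x* = 12·1/3 = 4.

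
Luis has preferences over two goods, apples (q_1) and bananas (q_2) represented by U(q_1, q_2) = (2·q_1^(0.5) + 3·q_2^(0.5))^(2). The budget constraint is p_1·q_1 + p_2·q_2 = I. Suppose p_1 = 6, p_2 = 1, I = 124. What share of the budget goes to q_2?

share on q_2 = 0.931

MU_q_1 ∝ 2·q_1^(-0.5), MU_q_2 ∝ 3·q_2^(-0.5), so MRS = (2/3)·(q_2/q_1)^(0.5) = p_1/p_2.
Solve for the ratio: q_2/q_1 = [(3/2)·p_1/p_2]^(2).
With the ratio pinned down, the budget gives q_1* = I/(p_1 + p_2·(q_2/q_1)) and q_2* = (q_2/q_1)·q_1*.
Numerically q_2/q_1 = 81, so q_1* = 124/(6 + 1·81) = 1.4253 and q_2* = 81·1.4253 = 115.4483.
Expenditure on q_2: 1·115.4483 = 115.4483; share = 0.931.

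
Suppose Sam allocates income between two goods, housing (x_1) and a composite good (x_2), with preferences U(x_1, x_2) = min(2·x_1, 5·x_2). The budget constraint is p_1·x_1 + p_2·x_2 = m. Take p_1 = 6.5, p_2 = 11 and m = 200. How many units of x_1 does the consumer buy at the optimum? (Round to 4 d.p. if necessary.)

With perfect complements, no substitution: consume in ratio x_1:x_2 = 5:2.
Budget: p_1·x_1 + p_2·(2/5)·x_1 = m, so (5·p_1 + 2·p_2)·x_1 = 5·m.
Demand: x_1*(p_1,p_2,m) = 5·m/(5·p_1 + 2·p_2), x_2* = 2·m/(5·p_1 + 2·p_2).
Here 5·6.5 + 2·11 = 54.5, giving x_1* = 18.3486.

x_1* = 18.3486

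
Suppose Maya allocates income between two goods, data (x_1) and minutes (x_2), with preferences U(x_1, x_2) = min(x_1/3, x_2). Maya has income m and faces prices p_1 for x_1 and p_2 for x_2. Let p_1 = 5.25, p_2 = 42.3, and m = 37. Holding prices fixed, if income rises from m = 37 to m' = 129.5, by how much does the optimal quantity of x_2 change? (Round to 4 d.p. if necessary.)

Δx_2* = 1.5935

Leontief preferences: the optimum is at the kink where x_1/3 = x_2/1, i.e. x_2 = (1/3)·x_1.
Budget: p_1·x_1 + p_2·(1/3)·x_1 = m, so (3·p_1 + p_2)·x_1 = 3·m.
Demand: x_1*(p_1,p_2,m) = 3·m/(3·p_1 + p_2), x_2* = m/(3·p_1 + p_2).
Here 3·5.25 + 42.3 = 58.05, giving x_2* = 0.6374.
At m' = 129.5: x_2* = 2.2308. Change: 2.2308 − 0.6374 = 1.5935.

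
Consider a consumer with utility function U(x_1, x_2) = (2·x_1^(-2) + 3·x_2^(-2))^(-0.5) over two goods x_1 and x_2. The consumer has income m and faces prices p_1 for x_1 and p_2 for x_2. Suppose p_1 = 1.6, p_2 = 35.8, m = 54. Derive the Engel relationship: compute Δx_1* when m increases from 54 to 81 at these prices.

Δx_1* = 1.6725

MU_x_1 ∝ 2·x_1^(-3), MU_x_2 ∝ 3·x_2^(-3), so MRS = (2/3)·(x_2/x_1)^(3) = p_1/p_2.
Hence x_2/x_1 = ((3/2)·p_1/p_2)^(1/(3)), i.e. raised to the 1/3 power.
With the ratio pinned down, the budget gives x_1* = m/(p_1 + p_2·(x_2/x_1)) and x_2* = (x_2/x_1)·x_1*.
Numerically x_2/x_1 = 0.406234, so x_1* = 54/(1.6 + 35.8·0.406234) = 3.3451.
At m' = 81: x_1* = 5.0176. Change: 5.0176 − 3.3451 = 1.6725.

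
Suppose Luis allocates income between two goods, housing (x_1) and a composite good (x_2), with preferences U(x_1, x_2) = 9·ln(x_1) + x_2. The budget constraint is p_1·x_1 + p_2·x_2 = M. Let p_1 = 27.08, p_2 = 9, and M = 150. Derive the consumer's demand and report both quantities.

x_1* = 2.9911, x_2* = 7.6667

Set MRS = p_1/p_2: (9/x_1)/1 = p_1/p_2.
So x_1*(p_1,p_2) = 9·p_2/p_1, independent of income; and x_2* = (M − 9·p_2)/p_2.
At the given prices: x_1* = 9·9/27.08 = 2.9911, and x_2* = 7.6667.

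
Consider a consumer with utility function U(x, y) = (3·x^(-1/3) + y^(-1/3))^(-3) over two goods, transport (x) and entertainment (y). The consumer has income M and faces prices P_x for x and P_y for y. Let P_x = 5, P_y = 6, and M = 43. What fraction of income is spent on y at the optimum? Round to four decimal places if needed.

share on y = 0.3147

From the CES first-order condition, 3·(y/x)^(4/3) = P_x/P_y.
Hence y/x = ((1/3)·P_x/P_y)^(1/(4/3)), i.e. raised to the 0.75 power.
Substitute y = (y/x)·x into the budget: x* = M/(P_x + P_y·(y/x)).
Numerically y/x = 0.382625, so x* = 43/(5 + 6·0.382625) = 5.8938 and y* = 0.382625·5.8938 = 2.2551.
Expenditure on y: 6·2.2551 = 13.5308; share = 0.3147.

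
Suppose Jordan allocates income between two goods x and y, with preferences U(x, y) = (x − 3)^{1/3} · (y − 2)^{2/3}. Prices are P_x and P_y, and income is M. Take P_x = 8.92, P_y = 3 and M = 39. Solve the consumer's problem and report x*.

x* = 3.2332

After buying the subsistence bundle (3, 2), a share 1/3 of the remaining income goes to x: x* = 3 + 1/3·(M − 3P_x − 2P_y)/P_x.
Discretionary income = 39 − 3·8.92 − 2·3 = 6.24; x* = 3 + 1/3·6.24/8.92 = 3.2332.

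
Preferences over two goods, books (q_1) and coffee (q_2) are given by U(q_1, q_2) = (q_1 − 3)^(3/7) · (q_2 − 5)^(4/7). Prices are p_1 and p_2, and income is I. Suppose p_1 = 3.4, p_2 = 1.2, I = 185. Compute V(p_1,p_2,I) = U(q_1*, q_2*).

V = 45.4743

Let q_1' = q_1−3, q_2' = q_2−5. MRS = (3/4)·q_2'/q_1' = p_1/p_2.
Substituting into the budget: q_1* = 3 + 3/7·(I − 3·p_1 − 5·p_2)/p_1, and q_2* = 5 + 4/7·(…)/p_2.
Discretionary income = 185 − 3·3.4 − 5·1.2 = 168.8; q_1* = 3 + 3/7·168.8/3.4 = 24.2773; q_2* = 5 + 4/7·168.8/1.2 = 85.381.
Utility at the optimum: U(24.2773, 85.381) = 45.4743.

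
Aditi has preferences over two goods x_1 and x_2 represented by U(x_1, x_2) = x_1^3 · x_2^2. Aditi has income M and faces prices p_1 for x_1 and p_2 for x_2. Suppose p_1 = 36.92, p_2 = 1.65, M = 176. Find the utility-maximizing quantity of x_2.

x_2* = 42.6667

The MRS is (3/2)·x_2/x_1. Set MRS = p_1/p_2.
Rearranging, p_2·x_2 = (2/3)·p_1·x_1. Substituting into the budget gives p_1·x_1·(1 + (2/3)) = M.
Demand: x_1*(p_1,p_2,M) = 0.6·M/p_1 and x_2* = 0.4·M/p_2.
At p_1=36.92, p_2=1.65, M=176: x_2* = 0.4·176/1.65 = 42.6667.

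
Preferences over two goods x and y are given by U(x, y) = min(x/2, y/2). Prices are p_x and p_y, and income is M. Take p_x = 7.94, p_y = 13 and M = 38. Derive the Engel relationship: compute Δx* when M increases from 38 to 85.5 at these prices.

Δx* = 2.2684

Leontief preferences: the optimum is at the kink where x/2 = y/2, i.e. y = x.
Budget: p_x·x + p_y·x = M, so (2·p_x + 2·p_y)·x = 2·M.
Demand: x*(p_x,p_y,M) = 2·M/(2·p_x + 2·p_y), y* = 2·M/(2·p_x + 2·p_y).
Here 2·7.94 + 2·13 = 41.88, giving x* = 1.8147.
At M' = 85.5: x* = 4.0831. Change: 4.0831 − 1.8147 = 2.2684.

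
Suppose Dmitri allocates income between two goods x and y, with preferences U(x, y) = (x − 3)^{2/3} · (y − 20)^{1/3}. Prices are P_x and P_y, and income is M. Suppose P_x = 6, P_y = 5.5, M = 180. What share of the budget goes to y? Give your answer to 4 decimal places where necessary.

Let x' = x−3, y' = y−20. MRS = 2·y'/x' = P_x/P_y.
After buying the subsistence bundle (3, 20), a share 2/3 of the remaining income goes to x: x* = 3 + 2/3·(M − 3P_x − 20P_y)/P_x.
Discretionary income = 180 − 3·6 − 20·5.5 = 52; x* = 3 + 2/3·52/6 = 8.7778; y* = 20 + 1/3·52/5.5 = 23.1515.
Expenditure on y: 5.5·23.1515 = 127.3333; share = 0.7074.

share on y = 0.7074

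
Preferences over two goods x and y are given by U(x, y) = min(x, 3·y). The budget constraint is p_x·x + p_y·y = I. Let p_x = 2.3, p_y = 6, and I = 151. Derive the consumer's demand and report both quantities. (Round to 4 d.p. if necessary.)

Demand: x*(p_x,p_y,I) = 3·I/(3·p_x + p_y), y* = I/(3·p_x + p_y).
Here 3·2.3 + 6 = 12.9, giving x* = 35.1163 and y* = 11.7054.

x* = 35.1163, y* = 11.7054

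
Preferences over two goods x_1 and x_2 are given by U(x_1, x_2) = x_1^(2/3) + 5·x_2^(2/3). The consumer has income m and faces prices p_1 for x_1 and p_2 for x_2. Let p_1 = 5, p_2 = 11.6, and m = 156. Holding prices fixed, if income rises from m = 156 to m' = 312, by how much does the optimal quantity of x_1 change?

Δx_1* = 1.288

From the CES first-order condition, (1/5)·(x_2/x_1)^(1/3) = p_1/p_2.
Solve for the ratio: x_2/x_1 = [5·p_1/p_2]^(3).
Substitute x_2 = (x_2/x_1)·x_1 into the budget: x_1* = m/(p_1 + p_2·(x_2/x_1)).
Numerically x_2/x_1 = 10.010276, so x_1* = 156/(5 + 11.6·10.010276) = 1.288.
At m' = 312: x_1* = 2.576. Change: 2.576 − 1.288 = 1.288.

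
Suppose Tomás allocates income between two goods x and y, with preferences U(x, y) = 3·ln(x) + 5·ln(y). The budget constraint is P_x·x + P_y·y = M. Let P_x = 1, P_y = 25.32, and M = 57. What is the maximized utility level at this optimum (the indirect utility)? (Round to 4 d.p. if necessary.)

V = 10.8939

The MRS is (3/5)·y/x. Set MRS = P_x/P_y.
Rearranging, P_y·y = (5/3)·P_x·x. Substituting into the budget gives P_x·x·(1 + (5/3)) = M.
Demand: x*(P_x,P_y,M) = 0.375·M/P_x and y* = 0.625·M/P_y.
At P_x=1, P_y=25.32, M=57: x* = 0.375·57/1 = 21.375, y* = 1.407.
Utility at the optimum: U(21.375, 1.407) = 10.8939.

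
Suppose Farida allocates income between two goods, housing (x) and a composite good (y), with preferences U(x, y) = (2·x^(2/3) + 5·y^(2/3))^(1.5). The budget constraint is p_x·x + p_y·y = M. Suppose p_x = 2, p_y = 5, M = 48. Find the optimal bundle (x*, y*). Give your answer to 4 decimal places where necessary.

x* = 6.8571, y* = 6.8571

MRS = MU_x/MU_y = (2/5)·(y/x)^(1/3). Set equal to p_x/p_y.
Hence y/x = ((5/2)·p_x/p_y)^(1/(1/3)), i.e. raised to the 3 power.
Substitute y = (y/x)·x into the budget: x* = M/(p_x + p_y·(y/x)).
Numerically y/x = 1, so x* = 48/(2 + 5·1) = 6.8571 and y* = 1·6.8571 = 6.8571.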